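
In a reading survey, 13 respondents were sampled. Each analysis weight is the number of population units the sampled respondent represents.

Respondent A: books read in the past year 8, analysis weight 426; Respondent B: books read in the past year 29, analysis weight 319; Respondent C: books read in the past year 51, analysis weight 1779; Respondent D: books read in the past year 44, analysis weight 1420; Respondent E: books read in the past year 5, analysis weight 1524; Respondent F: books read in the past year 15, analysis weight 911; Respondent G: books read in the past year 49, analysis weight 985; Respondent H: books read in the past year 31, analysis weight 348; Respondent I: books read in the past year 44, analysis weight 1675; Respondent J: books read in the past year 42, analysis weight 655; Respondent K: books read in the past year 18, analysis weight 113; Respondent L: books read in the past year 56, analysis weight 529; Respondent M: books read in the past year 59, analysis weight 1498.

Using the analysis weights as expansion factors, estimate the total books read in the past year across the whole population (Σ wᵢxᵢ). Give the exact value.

467456

Weighted total = 467456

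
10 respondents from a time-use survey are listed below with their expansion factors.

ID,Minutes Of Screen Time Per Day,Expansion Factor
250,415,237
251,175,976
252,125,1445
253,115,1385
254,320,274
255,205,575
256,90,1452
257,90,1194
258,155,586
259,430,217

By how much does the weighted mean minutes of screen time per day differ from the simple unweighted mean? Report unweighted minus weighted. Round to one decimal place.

Unweighted sum = 2120
Unweighted mean = 2120 / 10 = 212
Weighted sum = 415×237 + 175×976 + 125×1445 + 115×1385 + 320×274 + 205×575 + 90×1452 + 90×1194 + 155×586 + 430×217
  = 98355 + 170800 + 180625 + 159275 + 87680 + 117875 + 130680 + 107460 + 90830 + 93310 = 1236890
Sum of weights = 237 + 976 + 1445 + 1385 + 274 + 575 + 1452 + 1194 + 586 + 217 = 8341
Weighted mean = 1236890 / 8341 = 148.29037
Difference (unweighted minus weighted) = 63.709627

63.7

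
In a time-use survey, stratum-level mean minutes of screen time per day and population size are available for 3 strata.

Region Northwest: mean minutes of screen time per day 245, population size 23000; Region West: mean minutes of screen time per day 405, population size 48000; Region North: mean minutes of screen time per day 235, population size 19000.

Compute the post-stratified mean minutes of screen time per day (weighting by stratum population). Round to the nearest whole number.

Σ Nₕ·x̄ₕ = 245×23000 + 405×48000 + 235×19000
  = 5635000 + 19440000 + 4465000 = 29540000
Σ Nₕ = 23000 + 48000 + 19000 = 90000
Overall mean = 29540000 / 90000 = 328.22222

328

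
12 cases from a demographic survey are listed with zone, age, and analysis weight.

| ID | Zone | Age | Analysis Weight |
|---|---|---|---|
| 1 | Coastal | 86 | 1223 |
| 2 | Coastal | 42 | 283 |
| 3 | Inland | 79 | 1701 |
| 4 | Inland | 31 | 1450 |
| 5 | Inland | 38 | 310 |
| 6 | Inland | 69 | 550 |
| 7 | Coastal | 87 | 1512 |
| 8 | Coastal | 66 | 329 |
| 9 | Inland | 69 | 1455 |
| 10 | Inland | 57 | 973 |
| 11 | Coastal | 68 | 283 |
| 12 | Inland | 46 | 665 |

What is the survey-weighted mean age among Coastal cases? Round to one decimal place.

79.8

Coastal rows: 1, 2, 7, 8, 11
Weighted sum = 86×1223 + 42×283 + 87×1512 + 66×329 + 68×283
  = 105178 + 11886 + 131544 + 21714 + 19244 = 289566
Sum of weights = 3630
Weighted mean = 289566 / 3630 = 79.770248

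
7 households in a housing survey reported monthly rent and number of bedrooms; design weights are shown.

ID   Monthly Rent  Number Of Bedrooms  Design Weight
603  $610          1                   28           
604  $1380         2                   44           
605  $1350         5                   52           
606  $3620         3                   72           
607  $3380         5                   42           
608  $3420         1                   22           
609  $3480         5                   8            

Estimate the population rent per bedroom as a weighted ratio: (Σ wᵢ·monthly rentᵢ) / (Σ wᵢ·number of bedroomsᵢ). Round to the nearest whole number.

Σ wᵢ·y = 610×28 + 1380×44 + 1350×52 + 3620×72 + 3380×42 + 3420×22 + 3480×8
  = 17080 + 60720 + 70200 + 260640 + 141960 + 75240 + 27840 = 653680
Σ wᵢ·x = 1×28 + 2×44 + 5×52 + 3×72 + 5×42 + 1×22 + 5×8
  = 864
Ratio = 653680 / 864 = 756.57407

757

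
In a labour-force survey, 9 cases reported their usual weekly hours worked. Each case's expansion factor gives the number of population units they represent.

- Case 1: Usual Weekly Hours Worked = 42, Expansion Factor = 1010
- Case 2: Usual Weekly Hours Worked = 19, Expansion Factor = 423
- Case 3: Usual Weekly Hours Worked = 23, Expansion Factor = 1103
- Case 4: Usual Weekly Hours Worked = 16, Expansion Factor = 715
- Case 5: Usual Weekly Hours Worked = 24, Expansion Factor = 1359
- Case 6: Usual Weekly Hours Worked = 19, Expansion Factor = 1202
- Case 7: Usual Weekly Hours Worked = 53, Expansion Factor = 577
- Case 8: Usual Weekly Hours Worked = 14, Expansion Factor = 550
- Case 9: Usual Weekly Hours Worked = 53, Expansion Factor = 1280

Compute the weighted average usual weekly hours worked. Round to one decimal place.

Weighted sum = 42×1010 + 19×423 + 23×1103 + 16×715 + 24×1359 + 19×1202 + 53×577 + 14×550 + 53×1280
  = 42420 + 8037 + 25369 + 11440 + 32616 + 22838 + 30581 + 7700 + 67840 = 248841
Sum of weights = 8219
Weighted mean = 248841 / 8219 = 30.276311

30.3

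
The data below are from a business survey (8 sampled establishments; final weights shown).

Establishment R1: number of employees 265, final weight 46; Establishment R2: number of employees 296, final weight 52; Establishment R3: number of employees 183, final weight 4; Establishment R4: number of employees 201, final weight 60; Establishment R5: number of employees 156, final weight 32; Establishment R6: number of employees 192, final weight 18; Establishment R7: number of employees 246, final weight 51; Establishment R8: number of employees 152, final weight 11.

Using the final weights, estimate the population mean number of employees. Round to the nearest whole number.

Weighted sum = 265×46 + 296×52 + 183×4 + 201×60 + 156×32 + 192×18 + 246×51 + 152×11
  = 12190 + 15392 + 732 + 12060 + 4992 + 3456 + 12546 + 1672 = 63040
Sum of weights = 46 + 52 + 4 + 60 + 32 + 18 + 51 + 11 = 274
Weighted mean = 63040 / 274 = 230.07299

230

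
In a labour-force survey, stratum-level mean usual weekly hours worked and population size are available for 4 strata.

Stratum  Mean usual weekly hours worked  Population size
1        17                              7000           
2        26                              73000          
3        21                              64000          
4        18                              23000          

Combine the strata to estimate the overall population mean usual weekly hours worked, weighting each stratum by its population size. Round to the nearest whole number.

Σ Nₕ·x̄ₕ = 17×7000 + 26×73000 + 21×64000 + 18×23000
  = 3775000
Σ Nₕ = 7000 + 73000 + 64000 + 23000 = 167000
Overall mean = 3775000 / 167000 = 22.60479

23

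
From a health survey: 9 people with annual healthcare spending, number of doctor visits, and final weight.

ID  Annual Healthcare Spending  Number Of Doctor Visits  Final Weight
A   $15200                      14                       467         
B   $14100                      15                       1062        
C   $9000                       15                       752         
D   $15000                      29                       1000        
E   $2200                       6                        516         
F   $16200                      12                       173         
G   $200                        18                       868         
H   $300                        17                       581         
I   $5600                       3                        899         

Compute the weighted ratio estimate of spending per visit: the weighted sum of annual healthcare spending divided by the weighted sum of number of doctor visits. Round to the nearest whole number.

Σ wᵢ·y = 15200×467 + 14100×1062 + 9000×752 + 15000×1000 + 2200×516 + 16200×173 + 200×868 + 300×581 + 5600×899
  = 53160700
Σ wᵢ·x = 14×467 + 15×1062 + 15×752 + 29×1000 + 6×516 + 12×173 + 18×868 + 17×581 + 3×899
  = 96118
Ratio = 53160700 / 96118 = 553.07747

553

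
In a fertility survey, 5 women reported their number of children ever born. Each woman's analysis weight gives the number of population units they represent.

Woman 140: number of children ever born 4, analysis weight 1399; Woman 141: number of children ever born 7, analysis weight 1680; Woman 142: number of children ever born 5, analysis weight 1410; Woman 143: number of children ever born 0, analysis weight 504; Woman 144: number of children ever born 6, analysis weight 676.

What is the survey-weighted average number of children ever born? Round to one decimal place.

Weighted sum = 4×1399 + 7×1680 + 5×1410 + 0×504 + 6×676
  = 5596 + 11760 + 7050 + 0 + 4056 = 28462
Sum of weights = 5669
Weighted mean = 28462 / 5669 = 5.0206386

5.0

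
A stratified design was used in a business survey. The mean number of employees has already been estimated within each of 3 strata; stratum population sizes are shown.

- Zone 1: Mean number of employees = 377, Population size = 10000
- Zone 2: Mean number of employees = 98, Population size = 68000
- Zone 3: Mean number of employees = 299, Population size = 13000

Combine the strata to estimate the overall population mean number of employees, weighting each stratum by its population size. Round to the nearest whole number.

157

Σ Nₕ·x̄ₕ = 14321000
Σ Nₕ = 10000 + 68000 + 13000 = 91000
Overall mean = 14321000 / 91000 = 157.37363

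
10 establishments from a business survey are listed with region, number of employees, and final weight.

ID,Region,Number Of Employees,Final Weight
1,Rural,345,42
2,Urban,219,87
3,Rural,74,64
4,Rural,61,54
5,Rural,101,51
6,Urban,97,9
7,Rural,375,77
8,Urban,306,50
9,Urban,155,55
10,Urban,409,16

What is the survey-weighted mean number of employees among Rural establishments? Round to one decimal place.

196.3

Rural rows: 1, 3, 4, 5, 7
Weighted sum = 345×42 + 74×64 + 61×54 + 101×51 + 375×77
  = 56546
Sum of weights = 42 + 64 + 54 + 51 + 77 = 288
Weighted mean = 56546 / 288 = 196.34028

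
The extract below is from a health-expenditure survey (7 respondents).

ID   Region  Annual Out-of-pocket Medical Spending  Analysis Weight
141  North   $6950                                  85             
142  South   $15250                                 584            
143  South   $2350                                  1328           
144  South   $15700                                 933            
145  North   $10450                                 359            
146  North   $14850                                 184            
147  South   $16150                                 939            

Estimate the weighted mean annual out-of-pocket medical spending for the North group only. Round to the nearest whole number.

11265

North rows: 141, 145, 146
Weighted sum = 6950×85 + 10450×359 + 14850×184
  = 590750 + 3751550 + 2732400 = 7074700
Sum of weights = 628
Weighted mean = 7074700 / 628 = 11265.446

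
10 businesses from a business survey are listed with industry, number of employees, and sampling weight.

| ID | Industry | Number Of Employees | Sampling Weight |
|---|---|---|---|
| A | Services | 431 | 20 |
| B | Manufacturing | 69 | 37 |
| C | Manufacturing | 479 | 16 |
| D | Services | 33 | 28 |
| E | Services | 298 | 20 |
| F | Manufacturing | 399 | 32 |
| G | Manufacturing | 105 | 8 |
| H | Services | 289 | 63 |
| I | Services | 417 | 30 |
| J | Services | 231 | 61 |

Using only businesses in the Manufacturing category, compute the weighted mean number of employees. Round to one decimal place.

Manufacturing rows: B, C, F, G
Weighted sum = 69×37 + 479×16 + 399×32 + 105×8
  = 23825
Sum of weights = 37 + 16 + 32 + 8 = 93
Weighted mean = 23825 / 93 = 256.1828

256.2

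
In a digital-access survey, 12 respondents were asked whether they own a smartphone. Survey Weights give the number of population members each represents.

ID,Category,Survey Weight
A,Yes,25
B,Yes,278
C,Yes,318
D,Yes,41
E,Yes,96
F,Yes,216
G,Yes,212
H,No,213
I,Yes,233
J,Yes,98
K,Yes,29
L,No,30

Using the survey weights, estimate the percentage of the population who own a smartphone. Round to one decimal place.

86.4

Sum of weights for 'Yes' = 25 + 278 + 318 + 41 + 96 + 216 + 212 + 233 + 98 + 29 = 1546
Total weight = 25 + 278 + 318 + 41 + 96 + 216 + 212 + 213 + 233 + 98 + 29 + 30 = 1789
Weighted proportion = 1546 / 1789 = 0.86416993 → 86.416993%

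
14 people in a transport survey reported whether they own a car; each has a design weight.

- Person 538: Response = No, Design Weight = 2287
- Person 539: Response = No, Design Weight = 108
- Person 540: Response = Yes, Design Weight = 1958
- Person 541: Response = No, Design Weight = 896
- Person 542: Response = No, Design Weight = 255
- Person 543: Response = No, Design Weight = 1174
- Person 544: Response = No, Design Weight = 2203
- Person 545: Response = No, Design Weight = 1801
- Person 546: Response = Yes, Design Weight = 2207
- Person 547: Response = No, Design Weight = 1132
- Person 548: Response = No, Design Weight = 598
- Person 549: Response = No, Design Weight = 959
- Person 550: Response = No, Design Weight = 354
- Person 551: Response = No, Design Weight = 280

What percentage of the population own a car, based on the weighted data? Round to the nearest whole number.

Sum of weights for 'Yes' = 1958 + 2207 = 4165
Total weight = 16212
Weighted proportion = 4165 / 16212 = 0.25690846 → 25.690846%

26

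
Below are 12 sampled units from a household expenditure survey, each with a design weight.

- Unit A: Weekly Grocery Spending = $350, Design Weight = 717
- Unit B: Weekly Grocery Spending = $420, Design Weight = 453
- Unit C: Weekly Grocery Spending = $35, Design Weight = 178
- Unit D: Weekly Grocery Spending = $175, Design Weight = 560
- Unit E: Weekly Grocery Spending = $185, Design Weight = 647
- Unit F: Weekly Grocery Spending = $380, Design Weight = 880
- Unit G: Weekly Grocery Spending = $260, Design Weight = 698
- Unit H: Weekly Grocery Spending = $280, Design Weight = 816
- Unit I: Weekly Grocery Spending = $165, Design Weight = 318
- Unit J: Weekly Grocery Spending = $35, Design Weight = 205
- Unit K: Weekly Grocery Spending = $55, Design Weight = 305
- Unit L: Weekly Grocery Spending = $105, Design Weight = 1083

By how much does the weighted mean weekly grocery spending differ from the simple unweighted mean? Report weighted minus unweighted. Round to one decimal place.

29.4

Unweighted sum = 2445
Unweighted mean = 2445 / 12 = 203.75
Weighted sum = 350×717 + 420×453 + 35×178 + 175×560 + 185×647 + 380×880 + 260×698 + 280×816 + 165×318 + 35×205 + 55×305 + 105×1083
  = 250950 + 190260 + 6230 + 98000 + 119695 + 334400 + 181480 + 228480 + 52470 + 7175 + 16775 + 113715 = 1599630
Sum of weights = 717 + 453 + 178 + 560 + 647 + 880 + 698 + 816 + 318 + 205 + 305 + 1083 = 6860
Weighted mean = 1599630 / 6860 = 233.18222
Difference (weighted minus unweighted) = 29.432216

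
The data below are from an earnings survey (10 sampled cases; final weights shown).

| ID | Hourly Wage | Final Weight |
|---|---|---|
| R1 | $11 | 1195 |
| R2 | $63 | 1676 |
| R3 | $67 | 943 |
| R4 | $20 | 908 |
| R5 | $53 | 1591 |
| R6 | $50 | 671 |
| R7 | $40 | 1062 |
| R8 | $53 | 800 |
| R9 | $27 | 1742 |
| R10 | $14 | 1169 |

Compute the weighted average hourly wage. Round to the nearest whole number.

40

Weighted sum = 11×1195 + 63×1676 + 67×943 + 20×908 + 53×1591 + 50×671 + 40×1062 + 53×800 + 27×1742 + 14×1169
  = 13145 + 105588 + 63181 + 18160 + 84323 + 33550 + 42480 + 42400 + 47034 + 16366 = 466227
Sum of weights = 1195 + 1676 + 943 + 908 + 1591 + 671 + 1062 + 800 + 1742 + 1169 = 11757
Weighted mean = 466227 / 11757 = 39.655269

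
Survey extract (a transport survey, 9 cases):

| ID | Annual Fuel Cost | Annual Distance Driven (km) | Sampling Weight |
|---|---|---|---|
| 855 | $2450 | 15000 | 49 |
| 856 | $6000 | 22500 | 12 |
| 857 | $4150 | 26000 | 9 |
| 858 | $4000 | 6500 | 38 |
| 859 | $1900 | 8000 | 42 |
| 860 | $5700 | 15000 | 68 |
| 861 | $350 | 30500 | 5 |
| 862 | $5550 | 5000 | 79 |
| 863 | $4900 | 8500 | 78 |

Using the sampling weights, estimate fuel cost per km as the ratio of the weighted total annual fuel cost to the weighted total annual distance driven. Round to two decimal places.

Σ wᵢ·y = 2450×49 + 6000×12 + 4150×9 + 4000×38 + 1900×42 + 5700×68 + 350×5 + 5550×79 + 4900×78
  = 120050 + 72000 + 37350 + 152000 + 79800 + 387600 + 1750 + 438450 + 382200 = 1671200
Σ wᵢ·x = 15000×49 + 22500×12 + 26000×9 + 6500×38 + 8000×42 + 15000×68 + 30500×5 + 5000×79 + 8500×78
  = 735000 + 270000 + 234000 + 247000 + 336000 + 1020000 + 152500 + 395000 + 663000 = 4052500
Ratio = 1671200 / 4052500 = 0.41238742

0.41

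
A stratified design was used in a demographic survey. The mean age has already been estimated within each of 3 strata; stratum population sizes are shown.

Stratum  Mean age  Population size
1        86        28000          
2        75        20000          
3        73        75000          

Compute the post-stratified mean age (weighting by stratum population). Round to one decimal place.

76.3

Σ Nₕ·x̄ₕ = 9383000
Σ Nₕ = 28000 + 20000 + 75000 = 123000
Overall mean = 9383000 / 123000 = 76.284553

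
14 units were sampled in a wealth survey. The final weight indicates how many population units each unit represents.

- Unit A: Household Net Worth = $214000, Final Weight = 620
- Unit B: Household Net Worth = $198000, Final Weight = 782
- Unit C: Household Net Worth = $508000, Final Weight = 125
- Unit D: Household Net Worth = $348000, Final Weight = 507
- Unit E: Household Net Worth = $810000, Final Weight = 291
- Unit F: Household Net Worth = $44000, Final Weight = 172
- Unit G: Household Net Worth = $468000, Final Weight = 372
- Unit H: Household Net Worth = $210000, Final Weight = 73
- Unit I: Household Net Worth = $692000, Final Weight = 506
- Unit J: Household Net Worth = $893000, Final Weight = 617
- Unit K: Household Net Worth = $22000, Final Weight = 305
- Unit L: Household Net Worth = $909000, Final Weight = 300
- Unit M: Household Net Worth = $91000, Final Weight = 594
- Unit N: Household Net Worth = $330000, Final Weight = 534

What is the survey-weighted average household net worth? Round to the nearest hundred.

408900

Weighted sum = 2370973000
Sum of weights = 5798
Weighted mean = 2370973000 / 5798 = 408929.46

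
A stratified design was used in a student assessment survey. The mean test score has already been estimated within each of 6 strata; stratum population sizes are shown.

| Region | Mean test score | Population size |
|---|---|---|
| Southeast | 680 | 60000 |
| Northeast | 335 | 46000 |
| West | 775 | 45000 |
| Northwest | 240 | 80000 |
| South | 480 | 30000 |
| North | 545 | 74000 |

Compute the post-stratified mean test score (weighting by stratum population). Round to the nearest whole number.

493

Σ Nₕ·x̄ₕ = 680×60000 + 335×46000 + 775×45000 + 240×80000 + 480×30000 + 545×74000
  = 40800000 + 15410000 + 34875000 + 19200000 + 14400000 + 40330000 = 165015000
Σ Nₕ = 335000
Overall mean = 165015000 / 335000 = 492.58209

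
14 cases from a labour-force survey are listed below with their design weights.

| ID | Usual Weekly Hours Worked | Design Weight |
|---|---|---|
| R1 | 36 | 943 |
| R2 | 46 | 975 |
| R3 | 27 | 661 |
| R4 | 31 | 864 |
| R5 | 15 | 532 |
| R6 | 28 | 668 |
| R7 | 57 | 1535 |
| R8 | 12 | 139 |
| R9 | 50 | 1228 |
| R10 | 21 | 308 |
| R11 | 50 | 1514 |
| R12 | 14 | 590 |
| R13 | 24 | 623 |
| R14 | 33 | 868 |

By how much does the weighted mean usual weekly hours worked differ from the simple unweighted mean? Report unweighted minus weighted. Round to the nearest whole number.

-6

Unweighted sum = 444
Unweighted mean = 444 / 14 = 31.714286
Weighted sum = 434700
Sum of weights = 11448
Weighted mean = 434700 / 11448 = 37.971698
Difference (unweighted minus weighted) = -6.2574124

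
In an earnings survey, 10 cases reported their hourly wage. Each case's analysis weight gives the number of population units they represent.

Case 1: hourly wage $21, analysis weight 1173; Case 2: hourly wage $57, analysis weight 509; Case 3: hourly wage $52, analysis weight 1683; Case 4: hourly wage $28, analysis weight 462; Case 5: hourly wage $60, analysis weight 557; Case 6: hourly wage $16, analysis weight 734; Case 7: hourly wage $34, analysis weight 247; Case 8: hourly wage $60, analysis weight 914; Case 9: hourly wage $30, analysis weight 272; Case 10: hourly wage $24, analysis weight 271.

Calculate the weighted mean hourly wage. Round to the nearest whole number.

41

Weighted sum = 277164
Sum of weights = 1173 + 509 + 1683 + 462 + 557 + 734 + 247 + 914 + 272 + 271 = 6822
Weighted mean = 277164 / 6822 = 40.627968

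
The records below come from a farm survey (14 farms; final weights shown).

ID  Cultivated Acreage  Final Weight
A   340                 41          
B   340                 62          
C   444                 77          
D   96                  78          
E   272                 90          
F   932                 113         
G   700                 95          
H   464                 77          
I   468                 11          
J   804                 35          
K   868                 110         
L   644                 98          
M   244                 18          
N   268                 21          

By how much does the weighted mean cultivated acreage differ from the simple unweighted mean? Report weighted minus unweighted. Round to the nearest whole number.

Unweighted sum = 6884
Unweighted mean = 6884 / 14 = 491.71429
Weighted sum = 510620
Sum of weights = 926
Weighted mean = 510620 / 926 = 551.42549
Difference (weighted minus unweighted) = 59.7112

60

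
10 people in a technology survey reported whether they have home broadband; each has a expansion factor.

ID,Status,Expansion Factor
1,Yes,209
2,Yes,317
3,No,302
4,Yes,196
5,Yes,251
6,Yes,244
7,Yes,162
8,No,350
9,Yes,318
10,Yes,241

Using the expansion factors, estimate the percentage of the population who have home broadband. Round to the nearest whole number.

75

Sum of weights for 'Yes' = 209 + 317 + 196 + 251 + 244 + 162 + 318 + 241 = 1938
Total weight = 2590
Weighted proportion = 1938 / 2590 = 0.74826255 → 74.826255%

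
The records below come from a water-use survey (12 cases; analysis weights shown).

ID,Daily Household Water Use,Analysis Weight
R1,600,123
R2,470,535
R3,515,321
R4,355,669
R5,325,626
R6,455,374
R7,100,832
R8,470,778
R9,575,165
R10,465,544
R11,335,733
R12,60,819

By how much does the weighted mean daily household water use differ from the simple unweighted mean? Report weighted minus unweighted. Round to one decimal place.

-57.3

Unweighted sum = 4725
Unweighted mean = 4725 / 12 = 393.75
Weighted sum = 600×123 + 470×535 + 515×321 + 355×669 + 325×626 + 455×374 + 100×832 + 470×778 + 575×165 + 465×544 + 335×733 + 60×819
  = 73800 + 251450 + 165315 + 237495 + 203450 + 170170 + 83200 + 365660 + 94875 + 252960 + 245555 + 49140 = 2193070
Sum of weights = 6519
Weighted mean = 2193070 / 6519 = 336.41203
Difference (weighted minus unweighted) = -57.337974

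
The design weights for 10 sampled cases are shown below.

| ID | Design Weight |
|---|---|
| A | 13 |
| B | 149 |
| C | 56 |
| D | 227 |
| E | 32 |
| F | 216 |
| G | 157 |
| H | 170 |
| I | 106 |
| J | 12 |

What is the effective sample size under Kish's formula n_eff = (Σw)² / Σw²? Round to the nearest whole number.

7

Σ wᵢ = 13 + 149 + 56 + 227 + 32 + 216 + 157 + 170 + 106 + 12 = 1138
Σ wᵢ² = 169 + 22201 + 3136 + 51529 + 1024 + 46656 + 24649 + 28900 + 11236 + 144 = 189644
n_eff = 1138² / 189644 = 1295044 / 189644 = 6.8288161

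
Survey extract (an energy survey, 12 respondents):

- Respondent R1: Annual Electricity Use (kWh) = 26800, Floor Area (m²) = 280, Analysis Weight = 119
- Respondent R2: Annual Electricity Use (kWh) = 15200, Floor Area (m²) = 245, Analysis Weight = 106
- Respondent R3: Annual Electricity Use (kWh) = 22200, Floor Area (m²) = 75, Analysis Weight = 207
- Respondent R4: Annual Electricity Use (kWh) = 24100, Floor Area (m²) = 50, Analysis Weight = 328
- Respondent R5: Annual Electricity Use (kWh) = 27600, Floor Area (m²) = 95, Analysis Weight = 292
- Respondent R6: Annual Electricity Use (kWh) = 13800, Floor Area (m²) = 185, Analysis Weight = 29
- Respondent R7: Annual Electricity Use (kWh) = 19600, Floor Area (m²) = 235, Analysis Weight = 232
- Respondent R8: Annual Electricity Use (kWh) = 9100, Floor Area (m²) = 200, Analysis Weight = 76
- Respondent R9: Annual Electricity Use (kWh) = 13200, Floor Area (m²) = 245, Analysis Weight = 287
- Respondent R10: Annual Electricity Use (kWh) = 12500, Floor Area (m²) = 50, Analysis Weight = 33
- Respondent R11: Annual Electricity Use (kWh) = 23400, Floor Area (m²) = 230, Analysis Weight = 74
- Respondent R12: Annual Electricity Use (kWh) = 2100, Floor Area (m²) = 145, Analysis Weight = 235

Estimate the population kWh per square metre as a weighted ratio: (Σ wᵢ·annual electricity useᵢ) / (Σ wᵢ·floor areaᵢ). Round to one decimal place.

118.0

Σ wᵢ·y = 26800×119 + 15200×106 + 22200×207 + 24100×328 + 27600×292 + 13800×29 + 19600×232 + 9100×76 + 13200×287 + 12500×33 + 23400×74 + 2100×235
  = 3189200 + 1611200 + 4595400 + 7904800 + 8059200 + 400200 + 4547200 + 691600 + 3788400 + 412500 + 1731600 + 493500 = 37424800
Σ wᵢ·x = 280×119 + 245×106 + 75×207 + 50×328 + 95×292 + 185×29 + 235×232 + 200×76 + 245×287 + 50×33 + 230×74 + 145×235
  = 317100
Ratio = 37424800 / 317100 = 118.02208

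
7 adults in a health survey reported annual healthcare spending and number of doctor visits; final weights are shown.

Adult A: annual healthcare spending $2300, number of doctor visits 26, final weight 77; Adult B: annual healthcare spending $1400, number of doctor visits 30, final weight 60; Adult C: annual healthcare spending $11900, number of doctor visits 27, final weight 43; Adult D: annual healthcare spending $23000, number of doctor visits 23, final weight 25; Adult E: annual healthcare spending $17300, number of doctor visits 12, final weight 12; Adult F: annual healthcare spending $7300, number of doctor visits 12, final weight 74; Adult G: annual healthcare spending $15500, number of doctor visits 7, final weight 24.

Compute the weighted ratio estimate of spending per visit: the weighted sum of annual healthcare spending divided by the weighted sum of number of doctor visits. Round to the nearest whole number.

366

Σ wᵢ·y = 2300×77 + 1400×60 + 11900×43 + 23000×25 + 17300×12 + 7300×74 + 15500×24
  = 2467600
Σ wᵢ·x = 26×77 + 30×60 + 27×43 + 23×25 + 12×12 + 12×74 + 7×24
  = 6738
Ratio = 2467600 / 6738 = 366.22143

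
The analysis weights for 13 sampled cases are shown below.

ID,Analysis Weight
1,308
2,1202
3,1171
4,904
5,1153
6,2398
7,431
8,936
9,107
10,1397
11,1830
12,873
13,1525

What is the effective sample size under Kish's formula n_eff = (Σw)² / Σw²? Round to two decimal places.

Σ wᵢ = 14235
Σ wᵢ² = 20269507
n_eff = 14235² / 20269507 = 202635225 / 20269507 = 9.9970475

10.00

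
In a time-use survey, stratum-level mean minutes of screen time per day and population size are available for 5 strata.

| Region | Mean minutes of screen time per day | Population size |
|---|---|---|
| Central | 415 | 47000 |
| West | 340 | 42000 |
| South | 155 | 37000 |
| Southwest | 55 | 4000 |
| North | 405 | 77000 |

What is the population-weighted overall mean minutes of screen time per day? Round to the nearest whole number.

Σ Nₕ·x̄ₕ = 415×47000 + 340×42000 + 155×37000 + 55×4000 + 405×77000
  = 70925000
Σ Nₕ = 47000 + 42000 + 37000 + 4000 + 77000 = 207000
Overall mean = 70925000 / 207000 = 342.63285

343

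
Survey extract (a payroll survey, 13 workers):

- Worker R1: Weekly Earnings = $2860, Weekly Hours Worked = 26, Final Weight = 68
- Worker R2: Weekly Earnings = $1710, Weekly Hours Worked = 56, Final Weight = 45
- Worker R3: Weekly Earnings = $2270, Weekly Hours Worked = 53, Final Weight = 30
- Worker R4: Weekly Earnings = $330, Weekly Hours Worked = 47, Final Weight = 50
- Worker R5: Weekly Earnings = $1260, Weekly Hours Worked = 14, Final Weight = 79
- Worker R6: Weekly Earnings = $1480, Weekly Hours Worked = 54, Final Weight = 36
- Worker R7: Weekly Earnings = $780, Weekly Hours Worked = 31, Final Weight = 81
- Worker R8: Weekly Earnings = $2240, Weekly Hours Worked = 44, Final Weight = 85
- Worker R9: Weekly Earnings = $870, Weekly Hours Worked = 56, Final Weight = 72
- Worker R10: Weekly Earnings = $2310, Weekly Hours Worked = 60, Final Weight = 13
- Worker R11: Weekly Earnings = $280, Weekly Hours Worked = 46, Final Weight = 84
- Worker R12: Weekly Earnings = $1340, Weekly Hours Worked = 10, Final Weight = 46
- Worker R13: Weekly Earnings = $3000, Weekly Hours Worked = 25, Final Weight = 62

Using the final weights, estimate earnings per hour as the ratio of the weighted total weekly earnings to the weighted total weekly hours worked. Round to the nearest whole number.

Σ wᵢ·y = 1126260
Σ wᵢ·x = 28215
Ratio = 1126260 / 28215 = 39.917065

40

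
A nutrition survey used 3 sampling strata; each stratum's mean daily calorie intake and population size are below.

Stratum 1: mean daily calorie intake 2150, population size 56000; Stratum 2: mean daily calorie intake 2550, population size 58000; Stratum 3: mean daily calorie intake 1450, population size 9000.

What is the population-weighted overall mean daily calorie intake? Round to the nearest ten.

2290

Σ Nₕ·x̄ₕ = 2150×56000 + 2550×58000 + 1450×9000
  = 281350000
Σ Nₕ = 56000 + 58000 + 9000 = 123000
Overall mean = 281350000 / 123000 = 2287.3984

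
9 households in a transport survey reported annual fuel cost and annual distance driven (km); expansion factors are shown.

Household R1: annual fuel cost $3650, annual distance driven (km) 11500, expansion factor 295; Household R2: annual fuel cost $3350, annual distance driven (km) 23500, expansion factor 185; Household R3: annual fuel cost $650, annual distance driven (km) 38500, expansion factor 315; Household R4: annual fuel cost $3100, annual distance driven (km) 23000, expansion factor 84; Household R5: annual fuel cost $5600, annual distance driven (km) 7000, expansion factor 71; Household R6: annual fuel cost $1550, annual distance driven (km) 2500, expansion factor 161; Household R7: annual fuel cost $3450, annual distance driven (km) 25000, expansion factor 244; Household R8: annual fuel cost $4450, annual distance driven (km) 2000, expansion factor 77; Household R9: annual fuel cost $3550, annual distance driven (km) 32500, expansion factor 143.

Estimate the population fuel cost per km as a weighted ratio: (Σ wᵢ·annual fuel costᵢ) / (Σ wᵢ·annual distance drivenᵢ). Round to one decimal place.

0.1

Σ wᵢ·y = 4500900
Σ wᵢ·x = 33600500
Ratio = 4500900 / 33600500 = 0.13395336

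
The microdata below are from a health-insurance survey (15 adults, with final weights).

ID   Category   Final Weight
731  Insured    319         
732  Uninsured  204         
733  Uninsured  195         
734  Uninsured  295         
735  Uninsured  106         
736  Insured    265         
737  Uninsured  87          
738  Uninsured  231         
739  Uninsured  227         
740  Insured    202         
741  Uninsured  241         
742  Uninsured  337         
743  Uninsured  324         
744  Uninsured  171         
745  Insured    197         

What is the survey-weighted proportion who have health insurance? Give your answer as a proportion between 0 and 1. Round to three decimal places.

0.289

Sum of weights for 'Insured' = 319 + 265 + 202 + 197 = 983
Total weight = 3401
Weighted proportion = 983 / 3401 = 0.28903264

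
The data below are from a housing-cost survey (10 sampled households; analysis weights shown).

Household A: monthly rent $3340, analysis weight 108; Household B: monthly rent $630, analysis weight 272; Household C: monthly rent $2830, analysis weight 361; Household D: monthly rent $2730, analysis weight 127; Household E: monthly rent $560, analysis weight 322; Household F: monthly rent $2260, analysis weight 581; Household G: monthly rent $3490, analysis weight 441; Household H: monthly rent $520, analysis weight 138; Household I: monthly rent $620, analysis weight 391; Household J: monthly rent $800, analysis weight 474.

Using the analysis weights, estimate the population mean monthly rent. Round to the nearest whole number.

Weighted sum = 3340×108 + 630×272 + 2830×361 + 2730×127 + 560×322 + 2260×581 + 3490×441 + 520×138 + 620×391 + 800×474
  = 360720 + 171360 + 1021630 + 346710 + 180320 + 1313060 + 1539090 + 71760 + 242420 + 379200 = 5626270
Sum of weights = 108 + 272 + 361 + 127 + 322 + 581 + 441 + 138 + 391 + 474 = 3215
Weighted mean = 5626270 / 3215 = 1750.0062

1750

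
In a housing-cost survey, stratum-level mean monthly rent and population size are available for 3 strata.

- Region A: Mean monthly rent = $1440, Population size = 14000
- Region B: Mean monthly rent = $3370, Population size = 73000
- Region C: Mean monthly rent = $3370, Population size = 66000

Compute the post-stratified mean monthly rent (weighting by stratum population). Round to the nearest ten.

Σ Nₕ·x̄ₕ = 1440×14000 + 3370×73000 + 3370×66000
  = 20160000 + 246010000 + 222420000 = 488590000
Σ Nₕ = 14000 + 73000 + 66000 = 153000
Overall mean = 488590000 / 153000 = 3193.3987

3190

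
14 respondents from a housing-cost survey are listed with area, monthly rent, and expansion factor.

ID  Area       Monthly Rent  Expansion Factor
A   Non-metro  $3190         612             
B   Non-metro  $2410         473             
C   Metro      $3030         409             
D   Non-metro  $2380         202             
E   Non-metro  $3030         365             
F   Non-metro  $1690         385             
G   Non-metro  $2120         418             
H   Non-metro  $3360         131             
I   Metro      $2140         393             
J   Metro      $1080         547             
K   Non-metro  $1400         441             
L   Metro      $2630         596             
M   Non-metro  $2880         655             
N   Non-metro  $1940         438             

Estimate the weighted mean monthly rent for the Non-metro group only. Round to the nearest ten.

2430

Non-metro rows: A, B, D, E, F, G, H, K, M, N
Weighted sum = 10009410
Sum of weights = 612 + 473 + 202 + 365 + 385 + 418 + 131 + 441 + 655 + 438 = 4120
Weighted mean = 10009410 / 4120 = 2429.4684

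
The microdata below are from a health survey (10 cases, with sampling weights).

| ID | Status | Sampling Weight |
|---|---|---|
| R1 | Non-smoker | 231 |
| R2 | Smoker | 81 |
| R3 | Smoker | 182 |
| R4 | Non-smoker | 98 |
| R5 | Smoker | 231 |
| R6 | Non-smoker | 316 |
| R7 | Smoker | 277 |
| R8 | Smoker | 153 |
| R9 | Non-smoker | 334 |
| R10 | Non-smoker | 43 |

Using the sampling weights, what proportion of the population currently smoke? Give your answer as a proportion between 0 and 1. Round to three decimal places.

0.475

Sum of weights for 'Smoker' = 81 + 182 + 231 + 277 + 153 = 924
Total weight = 231 + 81 + 182 + 98 + 231 + 316 + 277 + 153 + 334 + 43 = 1946
Weighted proportion = 924 / 1946 = 0.47482014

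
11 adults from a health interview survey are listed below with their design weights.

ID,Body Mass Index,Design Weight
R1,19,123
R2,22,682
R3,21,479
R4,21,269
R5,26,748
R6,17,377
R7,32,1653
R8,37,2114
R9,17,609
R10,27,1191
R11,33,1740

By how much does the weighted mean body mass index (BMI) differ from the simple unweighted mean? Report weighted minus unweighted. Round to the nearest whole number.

Unweighted sum = 19 + 22 + 21 + 21 + 26 + 17 + 32 + 37 + 17 + 27 + 33 = 272
Unweighted mean = 272 / 11 = 24.727273
Weighted sum = 19×123 + 22×682 + 21×479 + 21×269 + 26×748 + 17×377 + 32×1653 + 37×2114 + 17×609 + 27×1191 + 33×1740
  = 2337 + 15004 + 10059 + 5649 + 19448 + 6409 + 52896 + 78218 + 10353 + 32157 + 57420 = 289950
Sum of weights = 123 + 682 + 479 + 269 + 748 + 377 + 1653 + 2114 + 609 + 1191 + 1740 = 9985
Weighted mean = 289950 / 9985 = 29.038558
Difference (weighted minus unweighted) = 4.3112851

4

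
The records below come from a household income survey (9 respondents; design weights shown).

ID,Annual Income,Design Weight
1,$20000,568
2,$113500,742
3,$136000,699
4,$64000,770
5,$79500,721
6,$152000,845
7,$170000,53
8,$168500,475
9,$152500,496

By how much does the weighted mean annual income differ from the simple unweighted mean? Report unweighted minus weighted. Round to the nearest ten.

7370

Unweighted sum = 1056000
Unweighted mean = 1056000 / 9 = 117333.33
Weighted sum = 20000×568 + 113500×742 + 136000×699 + 64000×770 + 79500×721 + 152000×845 + 170000×53 + 168500×475 + 152500×496
  = 11360000 + 84217000 + 95064000 + 49280000 + 57319500 + 128440000 + 9010000 + 80037500 + 75640000 = 590368000
Sum of weights = 5369
Weighted mean = 590368000 / 5369 = 109958.65
Difference (unweighted minus weighted) = 7374.6818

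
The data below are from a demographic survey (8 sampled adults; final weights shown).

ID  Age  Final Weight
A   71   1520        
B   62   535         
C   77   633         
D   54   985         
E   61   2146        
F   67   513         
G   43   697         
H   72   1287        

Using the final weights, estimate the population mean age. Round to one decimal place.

63.8

Weighted sum = 71×1520 + 62×535 + 77×633 + 54×985 + 61×2146 + 67×513 + 43×697 + 72×1287
  = 107920 + 33170 + 48741 + 53190 + 130906 + 34371 + 29971 + 92664 = 530933
Sum of weights = 1520 + 535 + 633 + 985 + 2146 + 513 + 697 + 1287 = 8316
Weighted mean = 530933 / 8316 = 63.844757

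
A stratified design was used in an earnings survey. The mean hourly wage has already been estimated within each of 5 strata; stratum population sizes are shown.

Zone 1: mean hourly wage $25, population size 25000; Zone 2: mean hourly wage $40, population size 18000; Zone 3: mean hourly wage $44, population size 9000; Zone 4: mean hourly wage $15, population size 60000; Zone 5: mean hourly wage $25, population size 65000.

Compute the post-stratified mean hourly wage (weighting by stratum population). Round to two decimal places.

Σ Nₕ·x̄ₕ = 25×25000 + 40×18000 + 44×9000 + 15×60000 + 25×65000
  = 625000 + 720000 + 396000 + 900000 + 1625000 = 4266000
Σ Nₕ = 25000 + 18000 + 9000 + 60000 + 65000 = 177000
Overall mean = 4266000 / 177000 = 24.101695

24.10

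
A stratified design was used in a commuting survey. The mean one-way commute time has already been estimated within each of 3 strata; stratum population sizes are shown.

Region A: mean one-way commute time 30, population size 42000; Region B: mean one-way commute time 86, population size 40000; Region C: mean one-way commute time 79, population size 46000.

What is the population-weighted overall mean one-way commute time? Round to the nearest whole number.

Σ Nₕ·x̄ₕ = 30×42000 + 86×40000 + 79×46000
  = 8334000
Σ Nₕ = 128000
Overall mean = 8334000 / 128000 = 65.109375

65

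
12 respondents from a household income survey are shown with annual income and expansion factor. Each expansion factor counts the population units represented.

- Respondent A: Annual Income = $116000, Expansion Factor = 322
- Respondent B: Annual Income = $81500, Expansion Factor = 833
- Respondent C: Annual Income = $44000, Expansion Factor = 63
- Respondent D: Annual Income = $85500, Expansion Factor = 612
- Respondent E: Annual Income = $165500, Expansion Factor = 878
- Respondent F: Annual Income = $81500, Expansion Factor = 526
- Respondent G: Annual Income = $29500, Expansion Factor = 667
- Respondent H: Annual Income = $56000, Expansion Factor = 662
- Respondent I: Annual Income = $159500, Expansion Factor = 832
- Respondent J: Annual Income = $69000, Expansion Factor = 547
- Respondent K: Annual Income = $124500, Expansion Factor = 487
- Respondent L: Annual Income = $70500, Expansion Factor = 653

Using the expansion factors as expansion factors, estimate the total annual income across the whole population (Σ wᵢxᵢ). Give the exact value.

Weighted total = 116000×322 + 81500×833 + 44000×63 + 85500×612 + 165500×878 + 81500×526 + 29500×667 + 56000×662 + 159500×832 + 69000×547 + 124500×487 + 70500×653
  = 37352000 + 67889500 + 2772000 + 52326000 + 145309000 + 42869000 + 19676500 + 37072000 + 132704000 + 37743000 + 60631500 + 46036500 = 682381000

682381000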